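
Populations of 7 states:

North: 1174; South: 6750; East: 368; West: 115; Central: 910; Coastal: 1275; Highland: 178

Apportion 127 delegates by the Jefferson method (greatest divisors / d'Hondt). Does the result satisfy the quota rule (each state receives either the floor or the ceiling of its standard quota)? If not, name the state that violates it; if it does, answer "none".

South

Standard quotas: North 13.844, South 79.596, East 4.339, West 1.356, Central 10.731, Coastal 15.035, Highland 2.099.
Jefferson allocation: North 14, South 81, East 4, West 1, Central 10, Coastal 15, Highland 2.
South has quota 79.596 (lower 79, upper 80) but receives 81 — outside the quota interval.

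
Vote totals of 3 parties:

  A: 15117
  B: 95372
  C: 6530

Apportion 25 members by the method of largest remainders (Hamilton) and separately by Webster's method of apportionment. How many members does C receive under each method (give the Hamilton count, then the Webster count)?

Hamilton: A 3, B 20, C 2.
Webster: A 3, B 21, C 1.
C gets 2 under Hamilton and 1 under Webster.

2 and 1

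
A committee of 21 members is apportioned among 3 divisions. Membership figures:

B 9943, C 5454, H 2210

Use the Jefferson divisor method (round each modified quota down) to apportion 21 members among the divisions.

B=12, C=7, H=2

Standard divisor 17607/21 ≈ 838.429; standard quotas: B 11.859, C 6.505, H 2.636.
Rounding down gives 11, 6, 2 = 19 seats, so the divisor must be adjusted.
With modified divisor 770: modified quotas B 12.913, C 7.083, H 2.870.
Rounding down: B 12, C 7, H 2 (total 21).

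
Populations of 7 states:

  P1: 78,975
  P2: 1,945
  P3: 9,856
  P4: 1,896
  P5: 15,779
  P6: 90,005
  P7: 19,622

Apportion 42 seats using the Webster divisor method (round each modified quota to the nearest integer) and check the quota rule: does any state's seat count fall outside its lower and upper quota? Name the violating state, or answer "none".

Standard quotas: P1 15.210, P2 0.375, P3 1.898, P4 0.365, P5 3.039, P6 17.334, P7 3.779.
Webster allocation: P1 15, P2 0, P3 2, P4 0, P5 3, P6 18, P7 4.
Every allocation lies between the lower and upper quota.

none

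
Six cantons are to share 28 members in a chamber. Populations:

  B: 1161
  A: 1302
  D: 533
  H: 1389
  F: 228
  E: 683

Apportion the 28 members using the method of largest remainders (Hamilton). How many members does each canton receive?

B=6; A=7; D=3; H=7; F=1; E=4

Total 5296; standard divisor 5296/28 ≈ 189.143.
Standard quotas: B 6.138, A 6.884, D 2.818, H 7.344, F 1.205, E 3.611.
Lower quotas: B 6, A 6, D 2, H 7, F 1, E 3 (sum 25, leaving 3 seats).
Remainders in descending order: A 0.884, D 0.818, E 0.611, H 0.344, F 0.205, B 0.138.
The surplus seats go to A, D, E.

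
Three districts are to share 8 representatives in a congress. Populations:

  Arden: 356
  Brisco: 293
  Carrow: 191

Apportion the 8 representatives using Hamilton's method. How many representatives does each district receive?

Standard divisor: 840 ÷ 8 = 105.
Standard quotas: Arden 3.390, Brisco 2.790, Carrow 1.819.
Lower quotas: Arden 3, Brisco 2, Carrow 1 (sum 6, leaving 2 seats).
Remainders in descending order: Carrow 0.819, Brisco 0.790, Arden 0.390.
Largest remainders: Carrow, Brisco receive the extra seats.

Arden 3, Brisco 3, Carrow 2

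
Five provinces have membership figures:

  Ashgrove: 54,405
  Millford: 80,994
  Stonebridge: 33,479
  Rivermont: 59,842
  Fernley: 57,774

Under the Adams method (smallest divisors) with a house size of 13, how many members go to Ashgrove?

2

Standard divisor 286494/13 ≈ 22038; standard quotas: Ashgrove 2.469, Millford 3.675, Stonebridge 1.519, Rivermont 2.715, Fernley 2.622.
Rounding up gives 3, 4, 2, 3, 3 = 15 seats, so the divisor must be adjusted.
With modified divisor 28000: modified quotas Ashgrove 1.943, Millford 2.893, Stonebridge 1.196, Rivermont 2.137, Fernley 2.063.
Rounding up: Ashgrove 2, Millford 3, Stonebridge 2, Rivermont 3, Fernley 3 (total 13).
Ashgrove receives 2.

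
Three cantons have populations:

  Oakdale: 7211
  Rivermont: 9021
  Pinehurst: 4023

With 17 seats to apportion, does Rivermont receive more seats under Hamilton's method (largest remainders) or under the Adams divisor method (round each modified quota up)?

Hamilton: Oakdale 6, Rivermont 8, Pinehurst 3.
Adams: Oakdale 6, Rivermont 7, Pinehurst 4.
Rivermont gets 8 under Hamilton and 7 under Adams.

Hamilton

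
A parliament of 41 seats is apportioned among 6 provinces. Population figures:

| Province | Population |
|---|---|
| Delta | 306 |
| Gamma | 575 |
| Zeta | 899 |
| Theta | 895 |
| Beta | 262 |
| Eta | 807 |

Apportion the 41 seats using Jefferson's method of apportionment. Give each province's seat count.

Delta: 3, Gamma: 6, Zeta: 10, Theta: 10, Beta: 3, Eta: 9

Standard divisor 3744/41 ≈ 91.317; standard quotas: Delta 3.351, Gamma 6.297, Zeta 9.845, Theta 9.801, Beta 2.869, Eta 8.837.
Rounding down gives 3, 6, 9, 9, 2, 8 = 37 seats, so the divisor must be adjusted.
With modified divisor 85: modified quotas Delta 3.600, Gamma 6.765, Zeta 10.576, Theta 10.529, Beta 3.082, Eta 9.494.
Rounding down: Delta 3, Gamma 6, Zeta 10, Theta 10, Beta 3, Eta 9 (total 41).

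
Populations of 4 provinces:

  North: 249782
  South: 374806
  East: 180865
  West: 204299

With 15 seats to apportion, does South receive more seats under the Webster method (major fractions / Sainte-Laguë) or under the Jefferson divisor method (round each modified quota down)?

Jefferson

Webster: North 4, South 5, East 3, West 3.
Jefferson: North 4, South 6, East 2, West 3.
South gets 5 under Webster and 6 under Jefferson.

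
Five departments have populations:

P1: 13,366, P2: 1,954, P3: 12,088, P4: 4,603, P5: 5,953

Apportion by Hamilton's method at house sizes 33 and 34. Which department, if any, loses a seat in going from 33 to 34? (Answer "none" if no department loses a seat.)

none

At 33 seats: P1 12, P2 2, P3 10, P4 4, P5 5.
At 34 seats: P1 12, P2 2, P3 11, P4 4, P5 5.
No department's allocation decreased.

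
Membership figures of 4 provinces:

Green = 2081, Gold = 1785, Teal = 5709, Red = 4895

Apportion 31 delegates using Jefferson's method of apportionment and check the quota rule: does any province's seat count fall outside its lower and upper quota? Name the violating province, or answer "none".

none

Standard quotas: Green 4.458, Gold 3.824, Teal 12.231, Red 10.487.
Jefferson allocation: Green 4, Gold 4, Teal 12, Red 11.
Every allocation lies between the lower and upper quota.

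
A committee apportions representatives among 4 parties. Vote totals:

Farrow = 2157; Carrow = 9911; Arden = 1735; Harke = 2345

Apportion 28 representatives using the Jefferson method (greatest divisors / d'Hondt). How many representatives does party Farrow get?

Standard divisor 16148/28 ≈ 576.714; standard quotas: Farrow 3.740, Carrow 17.185, Arden 3.008, Harke 4.066.
Rounding down gives 3, 17, 3, 4 = 27 seats, so the divisor must be adjusted.
With modified divisor 545: modified quotas Farrow 3.958, Carrow 18.185, Arden 3.183, Harke 4.303.
Rounding down: Farrow 3, Carrow 18, Arden 3, Harke 4 (total 28).
Farrow receives 3.

3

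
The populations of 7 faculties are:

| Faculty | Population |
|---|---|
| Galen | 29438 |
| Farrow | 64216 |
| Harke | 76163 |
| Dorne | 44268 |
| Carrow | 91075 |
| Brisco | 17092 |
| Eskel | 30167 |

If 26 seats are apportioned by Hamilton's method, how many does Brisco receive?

Total 352419; standard divisor 352419/26 ≈ 13554.577.
Standard quotas: Galen 2.1718, Farrow 4.7376, Harke 5.6190, Dorne 3.2659, Carrow 6.7191, Brisco 1.2610, Eskel 2.2256.
Lower quotas: Galen 2, Farrow 4, Harke 5, Dorne 3, Carrow 6, Brisco 1, Eskel 2 (sum 23, leaving 3 seats).
Remainders in descending order: Farrow 0.7376, Carrow 0.7191, Harke 0.6190, Dorne 0.2659, Brisco 0.2610, Eskel 0.2256, Galen 0.1718.
Largest remainders: Farrow, Carrow, Harke receive the extra seats.
Brisco receives 1.

1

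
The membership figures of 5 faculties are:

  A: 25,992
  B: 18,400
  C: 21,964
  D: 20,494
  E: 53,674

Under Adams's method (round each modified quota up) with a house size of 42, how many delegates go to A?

Standard divisor 140524/42 ≈ 3345.81; standard quotas: A 7.769, B 5.499, C 6.565, D 6.125, E 16.042.
Rounding up gives 8, 6, 7, 7, 17 = 45 seats, so the divisor must be adjusted.
With modified divisor 3600: modified quotas A 7.220, B 5.111, C 6.101, D 5.693, E 14.909.
Rounding up: A 8, B 6, C 7, D 6, E 15 (total 42).
A receives 8.

8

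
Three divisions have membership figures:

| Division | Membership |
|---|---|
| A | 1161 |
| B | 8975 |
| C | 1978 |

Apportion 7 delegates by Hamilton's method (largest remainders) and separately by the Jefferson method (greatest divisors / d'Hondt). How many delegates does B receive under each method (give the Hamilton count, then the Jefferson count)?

Hamilton: A 1, B 5, C 1.
Jefferson: A 0, B 6, C 1.
B gets 5 under Hamilton and 6 under Jefferson.

5 and 6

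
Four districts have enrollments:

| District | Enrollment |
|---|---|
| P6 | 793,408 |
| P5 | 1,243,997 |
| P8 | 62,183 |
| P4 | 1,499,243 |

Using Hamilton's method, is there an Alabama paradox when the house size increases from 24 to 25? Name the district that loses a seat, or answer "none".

P8

At 24 seats: P6 5, P5 8, P8 1, P4 10.
At 25 seats: P6 6, P5 9, P8 0, P4 10.
P8 drops from 1 to 0.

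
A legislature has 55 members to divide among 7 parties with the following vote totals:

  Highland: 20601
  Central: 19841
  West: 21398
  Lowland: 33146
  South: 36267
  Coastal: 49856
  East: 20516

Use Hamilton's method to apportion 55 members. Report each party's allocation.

Total 201625; standard divisor 201625/55 ≈ 3665.909.
Standard quotas: Highland 5.6196, Central 5.4123, West 5.8370, Lowland 9.0417, South 9.8930, Coastal 13.5999, East 5.5964.
Lower quotas: Highland 5, Central 5, West 5, Lowland 9, South 9, Coastal 13, East 5 (sum 51, leaving 4 seats).
Remainders in descending order: South 0.8930, West 0.8370, Highland 0.6196, Coastal 0.5999, East 0.5964, Central 0.4123, Lowland 0.0417.
Largest remainders: South, West, Highland, Coastal receive the extra seats.

Highland: 6, Central: 5, West: 6, Lowland: 9, South: 10, Coastal: 14, East: 5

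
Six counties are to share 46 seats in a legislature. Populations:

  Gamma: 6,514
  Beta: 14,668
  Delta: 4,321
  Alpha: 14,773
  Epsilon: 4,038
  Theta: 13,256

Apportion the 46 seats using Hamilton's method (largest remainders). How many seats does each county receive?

Total 57570; standard divisor 57570/46 ≈ 1251.522.
Standard quotas: Gamma 5.2049, Beta 11.7201, Delta 3.4526, Alpha 11.8040, Epsilon 3.2265, Theta 10.5919.
Lower quotas: Gamma 5, Beta 11, Delta 3, Alpha 11, Epsilon 3, Theta 10 (sum 43, leaving 3 seats).
Remainders in descending order: Alpha 0.8040, Beta 0.7201, Theta 0.5919, Delta 0.4526, Epsilon 0.2265, Gamma 0.2049.
Largest remainders: Alpha, Beta, Theta receive the extra seats.

Gamma: 5, Beta: 12, Delta: 3, Alpha: 12, Epsilon: 3, Theta: 11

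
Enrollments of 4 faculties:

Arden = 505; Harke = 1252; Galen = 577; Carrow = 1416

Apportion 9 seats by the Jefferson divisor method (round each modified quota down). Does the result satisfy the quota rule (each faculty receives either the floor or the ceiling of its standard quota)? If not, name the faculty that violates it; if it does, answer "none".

Standard quotas: Arden 1.212, Harke 3.005, Galen 1.385, Carrow 3.398.
Jefferson allocation: Arden 1, Harke 3, Galen 1, Carrow 4.
Every allocation lies between the lower and upper quota.

none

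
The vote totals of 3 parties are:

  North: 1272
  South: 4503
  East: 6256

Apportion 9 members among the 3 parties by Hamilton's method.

North=1, South=3, East=5

The standard divisor is 12031/9 ≈ 1336.778.
Standard quotas: North 0.9515, South 3.3685, East 4.6799.
Lower quotas: North 0, South 3, East 4 (sum 7, leaving 2 seats).
Remainders in descending order: North 0.9515, East 0.6799, South 0.3685.
The surplus seats go to North, East.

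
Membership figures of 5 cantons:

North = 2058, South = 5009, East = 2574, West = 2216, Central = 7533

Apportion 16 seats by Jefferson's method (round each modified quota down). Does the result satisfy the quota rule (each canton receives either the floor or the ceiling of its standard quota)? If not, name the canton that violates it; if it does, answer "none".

Standard quotas: North 1.698, South 4.133, East 2.124, West 1.829, Central 6.216.
Jefferson allocation: North 1, South 4, East 2, West 2, Central 7.
Every allocation lies between the lower and upper quota.

none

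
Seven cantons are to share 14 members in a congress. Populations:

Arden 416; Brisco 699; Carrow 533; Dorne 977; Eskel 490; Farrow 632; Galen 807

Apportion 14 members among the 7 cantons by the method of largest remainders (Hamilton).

Standard divisor: 4554 ÷ 14 ≈ 325.286.
Standard quotas: Arden 1.279, Brisco 2.149, Carrow 1.639, Dorne 3.004, Eskel 1.506, Farrow 1.943, Galen 2.481.
Lower quotas: Arden 1, Brisco 2, Carrow 1, Dorne 3, Eskel 1, Farrow 1, Galen 2 (sum 11, leaving 3 seats).
Remainders in descending order: Farrow 0.943, Carrow 0.639, Eskel 0.506, Galen 0.481, Arden 0.279, Brisco 0.149, Dorne 0.004.
Largest remainders: Farrow, Carrow, Eskel receive the extra seats.

Arden 1, Brisco 2, Carrow 2, Dorne 3, Eskel 2, Farrow 2, Galen 2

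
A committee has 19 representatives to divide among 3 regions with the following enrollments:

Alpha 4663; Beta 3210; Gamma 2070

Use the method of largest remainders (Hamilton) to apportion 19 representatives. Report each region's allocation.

Total 9943; standard divisor 9943/19 ≈ 523.316.
Standard quotas: Alpha 8.910, Beta 6.134, Gamma 3.956.
Lower quotas: Alpha 8, Beta 6, Gamma 3 (sum 17, leaving 2 seats).
Remainders in descending order: Gamma 0.956, Alpha 0.910, Beta 0.134.
The surplus seats go to Gamma, Alpha.

Alpha: 9, Beta: 6, Gamma: 4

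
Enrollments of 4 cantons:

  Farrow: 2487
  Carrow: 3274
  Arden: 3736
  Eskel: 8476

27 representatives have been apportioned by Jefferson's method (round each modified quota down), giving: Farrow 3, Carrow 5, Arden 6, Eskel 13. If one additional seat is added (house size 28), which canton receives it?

Farrow

Priority for the next seat is population ÷ (current seats + 1).
Priorities: Farrow 621.750, Carrow 545.667, Arden 533.714, Eskel 605.429.
Highest priority: Farrow.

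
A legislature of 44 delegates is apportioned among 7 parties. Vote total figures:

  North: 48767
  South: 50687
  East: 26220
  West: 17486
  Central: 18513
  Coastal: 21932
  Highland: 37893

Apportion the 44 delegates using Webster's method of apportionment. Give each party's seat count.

North=10; South=10; East=5; West=3; Central=4; Coastal=4; Highland=8

Standard divisor 221498/44 ≈ 5034.045; standard quotas: North 9.687, South 10.069, East 5.209, West 3.474, Central 3.678, Coastal 4.357, Highland 7.527.
Rounding to the nearest integer gives North 10, South 10, East 5, West 3, Central 4, Coastal 4, Highland 8 — total 44, matching the house size, so no adjustment is needed.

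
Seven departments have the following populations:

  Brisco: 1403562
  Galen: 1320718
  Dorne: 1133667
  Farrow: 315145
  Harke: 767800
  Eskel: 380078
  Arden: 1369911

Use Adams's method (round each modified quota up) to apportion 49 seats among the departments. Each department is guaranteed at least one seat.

Brisco=10; Galen=9; Dorne=8; Farrow=3; Harke=6; Eskel=3; Arden=10

Standard divisor 6690881/49 ≈ 136548.592; standard quotas: Brisco 10.279, Galen 9.672, Dorne 8.302, Farrow 2.308, Harke 5.623, Eskel 2.783, Arden 10.032.
Rounding up gives 11, 10, 9, 3, 6, 3, 11 = 53 seats, so the divisor must be adjusted.
With modified divisor 149500: modified quotas Brisco 9.388, Galen 8.834, Dorne 7.583, Farrow 2.108, Harke 5.136, Eskel 2.542, Arden 9.163.
Rounding up: Brisco 10, Galen 9, Dorne 8, Farrow 3, Harke 6, Eskel 3, Arden 10 (total 49).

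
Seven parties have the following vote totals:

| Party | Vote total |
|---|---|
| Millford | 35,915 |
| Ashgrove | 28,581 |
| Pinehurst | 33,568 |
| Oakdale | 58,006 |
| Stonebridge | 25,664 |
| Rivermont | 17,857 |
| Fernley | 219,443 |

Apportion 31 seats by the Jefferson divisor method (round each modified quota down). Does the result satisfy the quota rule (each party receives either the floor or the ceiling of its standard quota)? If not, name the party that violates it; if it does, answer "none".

Fernley

Standard quotas: Millford 2.657, Ashgrove 2.114, Pinehurst 2.483, Oakdale 4.291, Stonebridge 1.899, Rivermont 1.321, Fernley 16.234.
Jefferson allocation: Millford 2, Ashgrove 2, Pinehurst 2, Oakdale 4, Stonebridge 2, Rivermont 1, Fernley 18.
Fernley has quota 16.234 (lower 16, upper 17) but receives 18 — outside the quota interval.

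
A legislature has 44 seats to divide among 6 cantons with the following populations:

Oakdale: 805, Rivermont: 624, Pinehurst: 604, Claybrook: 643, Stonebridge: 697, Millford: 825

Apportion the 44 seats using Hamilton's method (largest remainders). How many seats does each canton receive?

The standard divisor is 4198/44 ≈ 95.409.
Standard quotas: Oakdale 8.437, Rivermont 6.540, Pinehurst 6.331, Claybrook 6.739, Stonebridge 7.305, Millford 8.647.
Lower quotas: Oakdale 8, Rivermont 6, Pinehurst 6, Claybrook 6, Stonebridge 7, Millford 8 (sum 41, leaving 3 seats).
Remainders in descending order: Claybrook 0.739, Millford 0.647, Rivermont 0.540, Oakdale 0.437, Pinehurst 0.331, Stonebridge 0.305.
Largest remainders: Claybrook, Millford, Rivermont receive the extra seats.

Oakdale 8; Rivermont 7; Pinehurst 6; Claybrook 7; Stonebridge 7; Millford 9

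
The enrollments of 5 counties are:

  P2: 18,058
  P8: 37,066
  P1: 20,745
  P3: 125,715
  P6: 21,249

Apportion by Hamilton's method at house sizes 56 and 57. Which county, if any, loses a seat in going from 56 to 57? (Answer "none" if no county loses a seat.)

At 56 seats: P2 5, P8 9, P1 5, P3 32, P6 5.
At 57 seats: P2 5, P8 10, P1 5, P3 32, P6 5.
No county's allocation decreased.

none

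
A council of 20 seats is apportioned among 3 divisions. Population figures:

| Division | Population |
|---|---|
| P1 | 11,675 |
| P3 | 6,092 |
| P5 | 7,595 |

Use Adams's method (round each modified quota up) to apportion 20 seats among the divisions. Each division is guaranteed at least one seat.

Standard divisor 25362/20 ≈ 1268.1; standard quotas: P1 9.207, P3 4.804, P5 5.989.
Rounding up gives 10, 5, 6 = 21 seats, so the divisor must be adjusted.
With modified divisor 1400: modified quotas P1 8.339, P3 4.351, P5 5.425.
Rounding up: P1 9, P3 5, P5 6 (total 20).

P1 9, P3 5, P5 6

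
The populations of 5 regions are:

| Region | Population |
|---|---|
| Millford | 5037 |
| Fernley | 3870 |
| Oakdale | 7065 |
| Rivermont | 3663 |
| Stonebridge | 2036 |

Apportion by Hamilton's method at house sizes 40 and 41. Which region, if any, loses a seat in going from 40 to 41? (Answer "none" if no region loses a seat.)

At 40 seats: Millford 9, Fernley 7, Oakdale 13, Rivermont 7, Stonebridge 4.
At 41 seats: Millford 10, Fernley 7, Oakdale 13, Rivermont 7, Stonebridge 4.
No region's allocation decreased.

none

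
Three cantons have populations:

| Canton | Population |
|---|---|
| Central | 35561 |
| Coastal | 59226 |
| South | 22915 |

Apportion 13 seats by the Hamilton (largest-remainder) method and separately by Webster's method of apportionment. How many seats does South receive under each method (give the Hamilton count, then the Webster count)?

Hamilton: Central 4, Coastal 7, South 2.
Webster: Central 4, Coastal 6, South 3.
South gets 2 under Hamilton and 3 under Webster.

2 and 3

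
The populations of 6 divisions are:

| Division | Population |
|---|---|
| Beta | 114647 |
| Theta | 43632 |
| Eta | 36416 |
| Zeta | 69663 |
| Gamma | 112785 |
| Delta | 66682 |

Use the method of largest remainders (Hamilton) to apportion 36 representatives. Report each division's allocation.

Total 443825; standard divisor 443825/36 ≈ 12328.472.
Standard quotas: Beta 9.2994, Theta 3.5391, Eta 2.9538, Zeta 5.6506, Gamma 9.1483, Delta 5.4088.
Lower quotas: Beta 9, Theta 3, Eta 2, Zeta 5, Gamma 9, Delta 5 (sum 33, leaving 3 seats).
Remainders in descending order: Eta 0.9538, Zeta 0.6506, Theta 0.5391, Delta 0.4088, Beta 0.2994, Gamma 0.1483.
The surplus seats go to Eta, Zeta, Theta.

Beta 9; Theta 4; Eta 3; Zeta 6; Gamma 9; Delta 5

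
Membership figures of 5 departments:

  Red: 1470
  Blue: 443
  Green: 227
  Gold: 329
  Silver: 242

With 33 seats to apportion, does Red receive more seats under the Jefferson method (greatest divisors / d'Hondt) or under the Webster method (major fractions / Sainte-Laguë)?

Jefferson

Jefferson: Red 19, Blue 5, Green 2, Gold 4, Silver 3.
Webster: Red 18, Blue 5, Green 3, Gold 4, Silver 3.
Red gets 19 under Jefferson and 18 under Webster.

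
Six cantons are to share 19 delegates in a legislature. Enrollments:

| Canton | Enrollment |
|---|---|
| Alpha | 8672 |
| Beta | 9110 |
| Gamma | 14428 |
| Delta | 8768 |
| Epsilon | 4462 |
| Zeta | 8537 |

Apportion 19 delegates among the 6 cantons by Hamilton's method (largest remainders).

The standard divisor is 53977/19 ≈ 2840.895.
Standard quotas: Alpha 3.0526, Beta 3.2067, Gamma 5.0787, Delta 3.0864, Epsilon 1.5706, Zeta 3.0050.
Lower quotas: Alpha 3, Beta 3, Gamma 5, Delta 3, Epsilon 1, Zeta 3 (sum 18, leaving 1 seat).
Remainders in descending order: Epsilon 0.5706, Beta 0.2067, Delta 0.0864, Gamma 0.0787, Alpha 0.0526, Zeta 0.0050.
Largest remainder: Epsilon receives the extra seat.

Alpha 3, Beta 3, Gamma 5, Delta 3, Epsilon 2, Zeta 3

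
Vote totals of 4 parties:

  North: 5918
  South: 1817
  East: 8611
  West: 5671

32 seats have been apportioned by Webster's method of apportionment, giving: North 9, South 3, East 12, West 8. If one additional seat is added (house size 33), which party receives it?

East

Priority for the next seat is population ÷ (current seats + 0.5).
Priorities: North 622.947, South 519.143, East 688.880, West 667.176.
Highest priority: East.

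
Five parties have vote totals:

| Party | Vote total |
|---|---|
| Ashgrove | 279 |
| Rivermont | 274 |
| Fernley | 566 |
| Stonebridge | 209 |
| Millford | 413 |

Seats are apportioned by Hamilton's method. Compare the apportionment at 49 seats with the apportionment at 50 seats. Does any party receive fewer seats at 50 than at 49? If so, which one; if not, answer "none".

At 49 seats: Ashgrove 8, Rivermont 8, Fernley 16, Stonebridge 6, Millford 11.
At 50 seats: Ashgrove 8, Rivermont 8, Fernley 16, Stonebridge 6, Millford 12.
No party's allocation decreased.

none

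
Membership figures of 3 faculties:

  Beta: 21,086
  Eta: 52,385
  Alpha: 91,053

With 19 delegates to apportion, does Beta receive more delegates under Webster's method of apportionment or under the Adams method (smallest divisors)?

Webster: Beta 2, Eta 6, Alpha 11.
Adams: Beta 3, Eta 6, Alpha 10.
Beta gets 2 under Webster and 3 under Adams.

Adams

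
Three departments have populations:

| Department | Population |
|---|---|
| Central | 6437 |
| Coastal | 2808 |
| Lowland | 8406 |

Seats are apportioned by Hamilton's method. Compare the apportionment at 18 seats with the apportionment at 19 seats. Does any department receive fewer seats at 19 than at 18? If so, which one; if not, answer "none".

At 18 seats: Central 6, Coastal 3, Lowland 9.
At 19 seats: Central 7, Coastal 3, Lowland 9.
No department's allocation decreased.

none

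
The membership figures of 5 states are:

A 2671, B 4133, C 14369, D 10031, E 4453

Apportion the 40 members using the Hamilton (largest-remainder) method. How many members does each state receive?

Total 35657; standard divisor 35657/40 ≈ 891.425.
Standard quotas: A 2.9963, B 4.6364, C 16.1191, D 11.2528, E 4.9954.
Lower quotas: A 2, B 4, C 16, D 11, E 4 (sum 37, leaving 3 seats).
Remainders in descending order: A 0.9963, E 0.9954, B 0.6364, D 0.2528, C 0.1191.
The surplus seats go to A, E, B.

A 3, B 5, C 16, D 11, E 5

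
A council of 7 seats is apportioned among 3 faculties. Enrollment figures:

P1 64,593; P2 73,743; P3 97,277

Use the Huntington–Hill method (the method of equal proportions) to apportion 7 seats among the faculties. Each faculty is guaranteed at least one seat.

P1 2, P2 2, P3 3

With divisor 34909: modified quotas P1 1.850, P2 2.112, P3 2.787.
Geometric-mean thresholds: P1 √(1·2)=1.414, P2 √(2·3)=2.449, P3 √(2·3)=2.449.
Each quota rounded against its threshold gives P1 2, P2 2, P3 3 (total 7).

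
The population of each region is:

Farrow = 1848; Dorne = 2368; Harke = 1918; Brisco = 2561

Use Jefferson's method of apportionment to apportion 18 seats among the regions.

Standard divisor 8695/18 ≈ 483.056; standard quotas: Farrow 3.826, Dorne 4.902, Harke 3.971, Brisco 5.302.
Rounding down gives 3, 4, 3, 5 = 15 seats, so the divisor must be adjusted.
With modified divisor 440: modified quotas Farrow 4.200, Dorne 5.382, Harke 4.359, Brisco 5.820.
Rounding down: Farrow 4, Dorne 5, Harke 4, Brisco 5 (total 18).

Farrow: 4; Dorne: 5; Harke: 4; Brisco: 5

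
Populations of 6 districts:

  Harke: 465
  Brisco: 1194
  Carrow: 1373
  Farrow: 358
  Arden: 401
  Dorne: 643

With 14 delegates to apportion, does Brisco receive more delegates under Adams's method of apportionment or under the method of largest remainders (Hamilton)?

Hamilton

Adams: Harke 2, Brisco 3, Carrow 4, Farrow 1, Arden 2, Dorne 2.
Hamilton: Harke 2, Brisco 4, Carrow 4, Farrow 1, Arden 1, Dorne 2.
Brisco gets 3 under Adams and 4 under Hamilton.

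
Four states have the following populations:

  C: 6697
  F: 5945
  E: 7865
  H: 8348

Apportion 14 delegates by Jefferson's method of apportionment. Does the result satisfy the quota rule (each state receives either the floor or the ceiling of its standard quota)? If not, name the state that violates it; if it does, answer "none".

none

Standard quotas: C 3.249, F 2.884, E 3.816, H 4.050.
Jefferson allocation: C 3, F 3, E 4, H 4.
Every allocation lies between the lower and upper quota.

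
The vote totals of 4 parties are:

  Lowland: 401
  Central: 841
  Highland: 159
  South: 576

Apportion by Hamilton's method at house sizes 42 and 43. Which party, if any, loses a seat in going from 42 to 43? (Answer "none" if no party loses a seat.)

none

At 42 seats: Lowland 9, Central 18, Highland 3, South 12.
At 43 seats: Lowland 9, Central 18, Highland 3, South 13.
No party's allocation decreased.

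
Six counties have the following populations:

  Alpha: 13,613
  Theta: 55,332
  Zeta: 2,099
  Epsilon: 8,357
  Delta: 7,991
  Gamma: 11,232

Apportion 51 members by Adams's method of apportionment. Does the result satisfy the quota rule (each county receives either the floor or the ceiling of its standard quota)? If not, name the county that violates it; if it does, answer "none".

Theta

Standard quotas: Alpha 7.039, Theta 28.613, Zeta 1.085, Epsilon 4.322, Delta 4.132, Gamma 5.808.
Adams allocation: Alpha 7, Theta 27, Zeta 2, Epsilon 5, Delta 4, Gamma 6.
Theta has quota 28.613 (lower 28, upper 29) but receives 27 — outside the quota interval.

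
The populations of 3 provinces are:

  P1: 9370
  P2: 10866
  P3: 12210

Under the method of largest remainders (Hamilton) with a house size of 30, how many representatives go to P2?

Total 32446; standard divisor 32446/30 ≈ 1081.533.
Standard quotas: P1 8.6636, P2 10.0468, P3 11.2895.
Lower quotas: P1 8, P2 10, P3 11 (sum 29, leaving 1 seat).
Remainders in descending order: P1 0.6636, P3 0.2895, P2 0.0468.
Largest remainder: P1 receives the extra seat.
P2 receives 10.

10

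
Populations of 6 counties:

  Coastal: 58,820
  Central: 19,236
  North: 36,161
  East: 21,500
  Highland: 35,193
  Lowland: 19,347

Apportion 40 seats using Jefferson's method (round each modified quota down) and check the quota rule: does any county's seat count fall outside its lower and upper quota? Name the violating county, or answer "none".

Standard quotas: Coastal 12.366, Central 4.044, North 7.603, East 4.520, Highland 7.399, Lowland 4.068.
Jefferson allocation: Coastal 13, Central 4, North 8, East 4, Highland 7, Lowland 4.
Every allocation lies between the lower and upper quota.

none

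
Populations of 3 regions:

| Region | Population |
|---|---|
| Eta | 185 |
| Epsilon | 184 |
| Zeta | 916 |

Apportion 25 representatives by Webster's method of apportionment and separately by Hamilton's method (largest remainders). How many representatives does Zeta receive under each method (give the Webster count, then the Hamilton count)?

17 and 18

Webster: Eta 4, Epsilon 4, Zeta 17.
Hamilton: Eta 4, Epsilon 3, Zeta 18.
Zeta gets 17 under Webster and 18 under Hamilton.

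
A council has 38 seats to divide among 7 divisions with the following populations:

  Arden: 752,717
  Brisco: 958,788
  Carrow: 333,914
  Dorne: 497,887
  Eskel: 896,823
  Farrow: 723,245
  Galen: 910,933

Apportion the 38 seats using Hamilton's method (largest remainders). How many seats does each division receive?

The standard divisor is 5074307/38 ≈ 133534.395.
Standard quotas: Arden 5.6369, Brisco 7.1801, Carrow 2.5006, Dorne 3.7285, Eskel 6.7160, Farrow 5.4162, Galen 6.8217.
Lower quotas: Arden 5, Brisco 7, Carrow 2, Dorne 3, Eskel 6, Farrow 5, Galen 6 (sum 34, leaving 4 seats).
Remainders in descending order: Galen 0.8217, Dorne 0.7285, Eskel 0.7160, Arden 0.6369, Carrow 0.5006, Farrow 0.4162, Brisco 0.1801.
Largest remainders: Galen, Dorne, Eskel, Arden receive the extra seats.

Arden: 6, Brisco: 7, Carrow: 2, Dorne: 4, Eskel: 7, Farrow: 5, Galen: 7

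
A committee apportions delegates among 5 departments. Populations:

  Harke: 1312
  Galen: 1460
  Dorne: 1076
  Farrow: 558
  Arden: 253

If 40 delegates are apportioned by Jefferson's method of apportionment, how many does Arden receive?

2

Standard divisor 4659/40 ≈ 116.475; standard quotas: Harke 11.264, Galen 12.535, Dorne 9.238, Farrow 4.791, Arden 2.172.
Rounding down gives 11, 12, 9, 4, 2 = 38 seats, so the divisor must be adjusted.
With modified divisor 110: modified quotas Harke 11.927, Galen 13.273, Dorne 9.782, Farrow 5.073, Arden 2.300.
Rounding down: Harke 11, Galen 13, Dorne 9, Farrow 5, Arden 2 (total 40).
Arden receives 2.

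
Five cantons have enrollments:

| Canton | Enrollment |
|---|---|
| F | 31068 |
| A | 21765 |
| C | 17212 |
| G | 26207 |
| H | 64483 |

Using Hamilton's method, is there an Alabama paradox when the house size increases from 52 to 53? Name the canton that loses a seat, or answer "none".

none

At 52 seats: F 10, A 7, C 6, G 8, H 21.
At 53 seats: F 10, A 7, C 6, G 9, H 21.
No canton's allocation decreased.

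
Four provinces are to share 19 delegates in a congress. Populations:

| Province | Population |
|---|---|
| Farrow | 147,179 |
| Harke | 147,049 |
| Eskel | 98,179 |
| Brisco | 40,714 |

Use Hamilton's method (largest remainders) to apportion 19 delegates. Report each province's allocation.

Standard divisor: 433121 ÷ 19 ≈ 22795.842.
Standard quotas: Farrow 6.4564, Harke 6.4507, Eskel 4.3069, Brisco 1.7860.
Lower quotas: Farrow 6, Harke 6, Eskel 4, Brisco 1 (sum 17, leaving 2 seats).
Remainders in descending order: Brisco 0.7860, Farrow 0.4564, Harke 0.4507, Eskel 0.3069.
The surplus seats go to Brisco, Farrow.

Farrow=7, Harke=6, Eskel=4, Brisco=2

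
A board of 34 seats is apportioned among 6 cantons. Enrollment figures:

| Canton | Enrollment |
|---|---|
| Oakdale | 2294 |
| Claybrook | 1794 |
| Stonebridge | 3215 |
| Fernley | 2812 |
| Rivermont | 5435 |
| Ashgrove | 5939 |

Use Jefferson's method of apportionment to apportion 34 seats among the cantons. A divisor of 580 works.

With modified divisor 580: modified quotas Oakdale 3.955, Claybrook 3.093, Stonebridge 5.543, Fernley 4.848, Rivermont 9.371, Ashgrove 10.240.
Rounding down: Oakdale 3, Claybrook 3, Stonebridge 5, Fernley 4, Rivermont 9, Ashgrove 10 (total 34).

Oakdale 3, Claybrook 3, Stonebridge 5, Fernley 4, Rivermont 9, Ashgrove 10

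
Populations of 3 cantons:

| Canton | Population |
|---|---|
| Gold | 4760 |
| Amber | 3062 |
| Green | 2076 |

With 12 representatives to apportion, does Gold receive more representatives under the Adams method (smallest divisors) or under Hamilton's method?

Hamilton

Adams: Gold 5, Amber 4, Green 3.
Hamilton: Gold 6, Amber 4, Green 2.
Gold gets 5 under Adams and 6 under Hamilton.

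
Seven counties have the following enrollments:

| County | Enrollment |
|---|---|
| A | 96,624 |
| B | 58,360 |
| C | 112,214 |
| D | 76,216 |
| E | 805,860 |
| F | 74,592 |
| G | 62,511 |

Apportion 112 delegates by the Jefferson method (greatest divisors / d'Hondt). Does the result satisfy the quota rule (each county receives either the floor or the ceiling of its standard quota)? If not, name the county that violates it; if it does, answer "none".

Standard quotas: A 8.413, B 5.081, C 9.770, D 6.636, E 70.163, F 6.494, G 5.443.
Jefferson allocation: A 8, B 5, C 10, D 6, E 72, F 6, G 5.
E has quota 70.163 (lower 70, upper 71) but receives 72 — outside the quota interval.

E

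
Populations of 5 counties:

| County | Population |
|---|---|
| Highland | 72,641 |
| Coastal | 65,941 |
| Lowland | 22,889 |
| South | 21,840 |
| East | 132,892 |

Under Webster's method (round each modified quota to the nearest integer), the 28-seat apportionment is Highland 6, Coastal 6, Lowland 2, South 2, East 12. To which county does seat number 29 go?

Priority for the next seat is population ÷ (current seats + 0.5).
Priorities: Highland 11175.538, Coastal 10144.769, Lowland 9155.600, South 8736.000, East 10631.360.
Highest priority: Highland.

Highland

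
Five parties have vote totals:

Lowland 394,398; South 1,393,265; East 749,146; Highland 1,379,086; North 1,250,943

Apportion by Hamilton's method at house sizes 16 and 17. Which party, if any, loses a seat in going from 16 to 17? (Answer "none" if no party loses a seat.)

At 16 seats: Lowland 1, South 4, East 3, Highland 4, North 4.
At 17 seats: Lowland 1, South 5, East 2, Highland 5, North 4.
East drops from 3 to 2.

East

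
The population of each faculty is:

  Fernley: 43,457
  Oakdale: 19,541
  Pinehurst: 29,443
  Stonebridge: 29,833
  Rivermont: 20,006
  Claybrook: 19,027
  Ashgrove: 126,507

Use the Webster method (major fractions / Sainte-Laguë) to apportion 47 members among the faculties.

Standard divisor 287814/47 ≈ 6123.702; standard quotas: Fernley 7.097, Oakdale 3.191, Pinehurst 4.808, Stonebridge 4.872, Rivermont 3.267, Claybrook 3.107, Ashgrove 20.659.
Rounding to the nearest integer gives Fernley 7, Oakdale 3, Pinehurst 5, Stonebridge 5, Rivermont 3, Claybrook 3, Ashgrove 21 — total 47, matching the house size, so no adjustment is needed.

Fernley 7, Oakdale 3, Pinehurst 5, Stonebridge 5, Rivermont 3, Claybrook 3, Ashgrove 21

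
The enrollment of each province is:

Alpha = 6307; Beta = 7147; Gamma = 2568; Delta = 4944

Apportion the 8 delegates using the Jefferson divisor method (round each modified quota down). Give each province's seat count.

Alpha 2; Beta 3; Gamma 1; Delta 2

Standard divisor 20966/8 ≈ 2620.75; standard quotas: Alpha 2.407, Beta 2.727, Gamma 0.980, Delta 1.886.
Rounding down gives 2, 2, 0, 1 = 5 seats, so the divisor must be adjusted.
With modified divisor 2200: modified quotas Alpha 2.867, Beta 3.249, Gamma 1.167, Delta 2.247.
Rounding down: Alpha 2, Beta 3, Gamma 1, Delta 2 (total 8).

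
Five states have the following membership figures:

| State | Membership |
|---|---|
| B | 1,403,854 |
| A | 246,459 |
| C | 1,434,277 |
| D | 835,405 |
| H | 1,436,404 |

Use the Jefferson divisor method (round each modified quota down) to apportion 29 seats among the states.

B 8; A 1; C 8; D 4; H 8

Standard divisor 5356399/29 ≈ 184703.414; standard quotas: B 7.601, A 1.334, C 7.765, D 4.523, H 7.777.
Rounding down gives 7, 1, 7, 4, 7 = 26 seats, so the divisor must be adjusted.
With modified divisor 171300: modified quotas B 8.195, A 1.439, C 8.373, D 4.877, H 8.385.
Rounding down: B 8, A 1, C 8, D 4, H 8 (total 29).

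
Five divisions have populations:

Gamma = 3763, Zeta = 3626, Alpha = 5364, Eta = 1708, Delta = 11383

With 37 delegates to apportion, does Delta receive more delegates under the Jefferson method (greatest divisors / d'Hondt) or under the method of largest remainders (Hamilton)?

Jefferson

Jefferson: Gamma 5, Zeta 5, Alpha 8, Eta 2, Delta 17.
Hamilton: Gamma 5, Zeta 5, Alpha 8, Eta 3, Delta 16.
Delta gets 17 under Jefferson and 16 under Hamilton.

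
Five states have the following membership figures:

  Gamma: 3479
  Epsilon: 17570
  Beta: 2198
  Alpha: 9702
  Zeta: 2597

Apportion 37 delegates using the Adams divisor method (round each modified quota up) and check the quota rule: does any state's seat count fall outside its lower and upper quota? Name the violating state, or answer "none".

Standard quotas: Gamma 3.621, Epsilon 18.289, Beta 2.288, Alpha 10.099, Zeta 2.703.
Adams allocation: Gamma 4, Epsilon 17, Beta 3, Alpha 10, Zeta 3.
Epsilon has quota 18.289 (lower 18, upper 19) but receives 17 — outside the quota interval.

Epsilon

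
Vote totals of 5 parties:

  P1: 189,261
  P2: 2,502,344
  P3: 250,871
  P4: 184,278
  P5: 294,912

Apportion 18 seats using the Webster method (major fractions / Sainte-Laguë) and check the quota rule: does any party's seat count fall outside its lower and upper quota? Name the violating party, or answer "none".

none

Standard quotas: P1 0.996, P2 13.164, P3 1.320, P4 0.969, P5 1.551.
Webster allocation: P1 1, P2 13, P3 1, P4 1, P5 2.
Every allocation lies between the lower and upper quota.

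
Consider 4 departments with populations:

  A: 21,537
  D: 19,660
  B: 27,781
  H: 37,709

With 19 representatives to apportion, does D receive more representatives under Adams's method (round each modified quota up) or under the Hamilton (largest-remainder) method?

Adams

Adams: A 4, D 4, B 5, H 6.
Hamilton: A 4, D 3, B 5, H 7.
D gets 4 under Adams and 3 under Hamilton.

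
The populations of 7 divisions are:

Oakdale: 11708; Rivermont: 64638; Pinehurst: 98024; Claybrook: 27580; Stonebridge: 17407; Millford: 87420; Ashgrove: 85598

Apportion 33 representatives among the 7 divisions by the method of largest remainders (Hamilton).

Standard divisor: 392375 ÷ 33 ≈ 11890.152.
Standard quotas: Oakdale 0.9847, Rivermont 5.4363, Pinehurst 8.2441, Claybrook 2.3196, Stonebridge 1.4640, Millford 7.3523, Ashgrove 7.1991.
Lower quotas: Oakdale 0, Rivermont 5, Pinehurst 8, Claybrook 2, Stonebridge 1, Millford 7, Ashgrove 7 (sum 30, leaving 3 seats).
Remainders in descending order: Oakdale 0.9847, Stonebridge 0.4640, Rivermont 0.4363, Millford 0.3523, Claybrook 0.3196, Pinehurst 0.2441, Ashgrove 0.1991.
Largest remainders: Oakdale, Stonebridge, Rivermont receive the extra seats.

Oakdale: 1, Rivermont: 6, Pinehurst: 8, Claybrook: 2, Stonebridge: 2, Millford: 7, Ashgrove: 7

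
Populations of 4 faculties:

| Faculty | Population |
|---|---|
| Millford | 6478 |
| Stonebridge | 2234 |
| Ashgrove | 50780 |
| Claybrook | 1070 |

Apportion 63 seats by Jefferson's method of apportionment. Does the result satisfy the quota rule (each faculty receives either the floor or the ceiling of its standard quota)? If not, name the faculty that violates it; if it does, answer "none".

Standard quotas: Millford 6.739, Stonebridge 2.324, Ashgrove 52.824, Claybrook 1.113.
Jefferson allocation: Millford 6, Stonebridge 2, Ashgrove 54, Claybrook 1.
Ashgrove has quota 52.824 (lower 52, upper 53) but receives 54 — outside the quota interval.

Ashgrove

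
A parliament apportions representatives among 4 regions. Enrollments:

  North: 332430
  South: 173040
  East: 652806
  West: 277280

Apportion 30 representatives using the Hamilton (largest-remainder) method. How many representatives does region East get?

14

Standard divisor: 1435556 ÷ 30 ≈ 47851.867.
Standard quotas: North 6.9471, South 3.6162, East 13.6422, West 5.7945.
Lower quotas: North 6, South 3, East 13, West 5 (sum 27, leaving 3 seats).
Remainders in descending order: North 0.9471, West 0.7945, East 0.6422, South 0.6162.
Largest remainders: North, West, East receive the extra seats.
East receives 14.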